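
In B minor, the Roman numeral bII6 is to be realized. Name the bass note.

E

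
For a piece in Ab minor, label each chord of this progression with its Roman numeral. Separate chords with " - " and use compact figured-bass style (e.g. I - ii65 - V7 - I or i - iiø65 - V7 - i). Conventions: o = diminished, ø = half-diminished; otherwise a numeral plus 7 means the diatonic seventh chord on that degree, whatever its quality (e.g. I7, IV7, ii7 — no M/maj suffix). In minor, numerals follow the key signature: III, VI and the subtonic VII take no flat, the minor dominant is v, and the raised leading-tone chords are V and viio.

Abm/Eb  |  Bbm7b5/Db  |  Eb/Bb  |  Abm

i64 - iiø65 - V64 - i

Abm/Eb has root Ab, degree 1 in Ab minor, so i64.
Bbm7b5/Db: half-diminished seventh chord on Bb = scale degree 2 → iiø65.
Eb/Bb: major triad on Eb = scale degree 5 → V64.
Abm: root Ab is the tonic; minor triad there is i.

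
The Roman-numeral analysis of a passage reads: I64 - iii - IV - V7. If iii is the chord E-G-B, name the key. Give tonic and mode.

C major

The chord Em is a minor triad rooted on E; its label is iii.
If E is scale degree 3 and the mode makes that degree carry a minor triad, the tonic is C and the mode is major.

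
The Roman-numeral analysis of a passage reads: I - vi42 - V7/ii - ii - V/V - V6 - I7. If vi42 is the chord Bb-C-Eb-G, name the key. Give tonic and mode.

Eb major

The chord Cm7/Bb is a minor seventh chord rooted on C; its label is vi42.
Counting down 5 scale steps from C places the tonic on Eb; a minor seventh chord on degree 6 is diatonic only in major.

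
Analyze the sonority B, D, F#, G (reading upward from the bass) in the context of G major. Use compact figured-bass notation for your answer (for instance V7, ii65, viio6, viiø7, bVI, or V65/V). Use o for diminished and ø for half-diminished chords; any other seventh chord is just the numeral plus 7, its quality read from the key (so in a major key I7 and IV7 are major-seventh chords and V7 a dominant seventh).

I65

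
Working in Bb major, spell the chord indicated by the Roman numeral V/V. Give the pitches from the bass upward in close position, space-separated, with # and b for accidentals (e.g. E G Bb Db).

C E G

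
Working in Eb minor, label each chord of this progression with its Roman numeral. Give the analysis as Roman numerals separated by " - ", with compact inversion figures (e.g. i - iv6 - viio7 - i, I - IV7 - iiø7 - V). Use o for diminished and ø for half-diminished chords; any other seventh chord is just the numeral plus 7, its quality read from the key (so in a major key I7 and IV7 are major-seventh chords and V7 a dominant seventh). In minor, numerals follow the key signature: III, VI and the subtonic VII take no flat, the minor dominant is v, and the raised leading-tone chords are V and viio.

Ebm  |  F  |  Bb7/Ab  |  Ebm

Ebm: root Eb is the tonic; minor triad there is i.
F is the secondary dominant of V (major triad on F): V/V.
Bb7/Ab has root Bb, degree 5 in Eb minor, so V42.
Ebm: root Eb is the tonic; minor triad there is i.

i - V/V - V42 - i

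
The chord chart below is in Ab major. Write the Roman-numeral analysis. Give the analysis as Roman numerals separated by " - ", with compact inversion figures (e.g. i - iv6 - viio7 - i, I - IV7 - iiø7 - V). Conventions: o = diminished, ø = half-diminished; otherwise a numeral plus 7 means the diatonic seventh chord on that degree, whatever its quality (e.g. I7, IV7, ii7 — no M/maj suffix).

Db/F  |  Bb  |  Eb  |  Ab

Db/F: major triad on Db = scale degree 4 → IV6.
Bb is the secondary dominant of V (major triad on Bb): V/V.
Eb has root Eb, degree 5 in Ab major, so V.
Ab: major triad on Ab = scale degree 1 → I.

IV6 - V/V - V - I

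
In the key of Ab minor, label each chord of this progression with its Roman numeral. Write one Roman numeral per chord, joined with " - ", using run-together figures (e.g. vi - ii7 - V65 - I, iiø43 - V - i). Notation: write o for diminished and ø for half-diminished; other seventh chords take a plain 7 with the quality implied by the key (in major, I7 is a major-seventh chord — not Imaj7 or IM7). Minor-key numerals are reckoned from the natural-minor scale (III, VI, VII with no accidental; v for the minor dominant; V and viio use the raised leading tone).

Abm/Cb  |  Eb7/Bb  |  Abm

Abm/Cb: minor triad on Ab = scale degree 1 → i6.
Eb7/Bb: root Eb is the dominant; dominant seventh chord there is V43.
Abm: root Ab is the tonic; minor triad there is i.

i6 - V43 - i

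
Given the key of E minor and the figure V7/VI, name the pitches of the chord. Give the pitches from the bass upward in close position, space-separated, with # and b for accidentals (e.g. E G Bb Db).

G B D F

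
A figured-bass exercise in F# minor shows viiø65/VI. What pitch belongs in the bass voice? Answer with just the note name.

The applied chord viiø65/VI is rooted on C#: C#-E-G-B.
The figure 65 means first inversion — the third is in the bass.

E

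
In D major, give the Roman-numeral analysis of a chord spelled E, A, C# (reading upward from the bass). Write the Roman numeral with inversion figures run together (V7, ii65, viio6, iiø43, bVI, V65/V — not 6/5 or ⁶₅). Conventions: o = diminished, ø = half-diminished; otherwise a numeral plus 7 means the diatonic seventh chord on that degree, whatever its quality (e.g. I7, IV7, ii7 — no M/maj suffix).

Stacked in thirds the chord is A-C#-E: a major triad on A.
In D major, A is the dominant; the diatonic major triad there is V.
With E in the bass the chord is in second inversion, so the figured bass is 64.

V64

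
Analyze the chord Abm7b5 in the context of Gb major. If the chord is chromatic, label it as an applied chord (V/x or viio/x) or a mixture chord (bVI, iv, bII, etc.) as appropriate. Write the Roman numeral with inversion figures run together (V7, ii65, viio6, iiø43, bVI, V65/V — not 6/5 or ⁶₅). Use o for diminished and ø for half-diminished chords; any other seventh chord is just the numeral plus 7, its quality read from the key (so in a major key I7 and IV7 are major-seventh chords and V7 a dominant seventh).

iiø7

The pitches Ab-Cb-Ebb-Gb form a half-diminished seventh chord rooted on Ab.
Ab is the second degree of Gb major. This is the half-diminished supertonic seventh, borrowed from the parallel minor.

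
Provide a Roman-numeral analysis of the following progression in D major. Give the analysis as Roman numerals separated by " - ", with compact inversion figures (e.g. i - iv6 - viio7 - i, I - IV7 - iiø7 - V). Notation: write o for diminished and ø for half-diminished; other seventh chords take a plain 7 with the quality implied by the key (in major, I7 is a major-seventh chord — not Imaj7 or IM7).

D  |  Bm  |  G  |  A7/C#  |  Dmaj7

I - vi - IV - V65 - I7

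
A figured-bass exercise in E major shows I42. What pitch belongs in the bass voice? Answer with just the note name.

D#

I in E major has root E; the chord is E-G#-B-D#.
The figure 42 means third inversion — the seventh is in the bass.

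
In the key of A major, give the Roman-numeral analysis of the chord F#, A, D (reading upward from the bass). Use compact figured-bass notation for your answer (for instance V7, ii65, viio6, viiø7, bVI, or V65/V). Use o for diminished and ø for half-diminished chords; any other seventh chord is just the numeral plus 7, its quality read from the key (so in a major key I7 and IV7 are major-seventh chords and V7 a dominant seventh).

The pitches D-F#-A form a major triad rooted on D.
D is scale degree 4 in A major, and a major triad on that degree is written IV.
With F# in the bass the chord is in first inversion, so the figured bass is 6.

IV6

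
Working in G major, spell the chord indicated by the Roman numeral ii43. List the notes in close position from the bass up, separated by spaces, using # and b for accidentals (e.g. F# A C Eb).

The numeral's case and figure indicate a minor seventh chord. In G major its root, the supertonic, is A.
Stacking thirds from A gives A-C-E-G.
With the 43 figure the chord is in second inversion; from the bass E upward in close position it reads E-G-A-C.

E G A C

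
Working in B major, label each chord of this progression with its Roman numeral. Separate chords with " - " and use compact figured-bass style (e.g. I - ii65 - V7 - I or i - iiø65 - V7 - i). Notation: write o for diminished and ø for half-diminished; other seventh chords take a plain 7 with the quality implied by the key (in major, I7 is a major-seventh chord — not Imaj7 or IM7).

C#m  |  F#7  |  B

ii - V7 - I

C#m: minor triad on C# = scale degree 2 → ii.
F#7: root F# is the dominant; dominant seventh chord there is V7.
B: root B is the tonic; major triad there is I.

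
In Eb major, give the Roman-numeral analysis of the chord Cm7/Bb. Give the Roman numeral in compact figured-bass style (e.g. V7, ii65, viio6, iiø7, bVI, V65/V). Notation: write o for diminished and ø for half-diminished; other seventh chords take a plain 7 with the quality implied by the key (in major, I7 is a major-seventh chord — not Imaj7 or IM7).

Stacked in thirds the chord is C-Eb-G-Bb: a minor seventh chord on C.
In Eb major, C is the submediant; the diatonic minor seventh chord there is vi7.
With Bb in the bass the chord is in third inversion, so the figured bass is 42.

vi42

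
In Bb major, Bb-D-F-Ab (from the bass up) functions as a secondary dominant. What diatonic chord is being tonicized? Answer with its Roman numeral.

IV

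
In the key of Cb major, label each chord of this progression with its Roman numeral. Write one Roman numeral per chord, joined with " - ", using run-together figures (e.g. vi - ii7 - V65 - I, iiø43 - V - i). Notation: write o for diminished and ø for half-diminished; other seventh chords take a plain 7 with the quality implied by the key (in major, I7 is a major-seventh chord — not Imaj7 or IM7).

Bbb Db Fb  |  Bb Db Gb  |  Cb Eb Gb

Bbb-Db-Fb is non-diatonic — bVII, a mixture chord from Cb minor.
Bb-Db-Gb has root Gb, degree 5 in Cb major, so V6.
Cb-Eb-Gb: major triad on Cb = scale degree 1 → I.

bVII - V6 - I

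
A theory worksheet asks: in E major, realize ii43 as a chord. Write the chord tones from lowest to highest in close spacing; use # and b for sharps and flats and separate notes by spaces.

C# E F# A

In E major, the second degree is F#, and the diatonic chord built there is a minor seventh chord.
Stacking thirds from F# gives F#-A-C#-E.
With the 43 figure the chord is in second inversion; from the bass C# upward in close position it reads C#-E-F#-A.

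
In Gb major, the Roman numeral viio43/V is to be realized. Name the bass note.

Gb

The applied chord viio43/V is rooted on C: C-Eb-Gb-Bbb.
The figure 43 means second inversion — the fifth is in the bass.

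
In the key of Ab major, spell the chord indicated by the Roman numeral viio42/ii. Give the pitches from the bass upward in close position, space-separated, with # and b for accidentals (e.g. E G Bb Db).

viio42/ii is a secondary leading-tone chord. The target ii is Bb in Ab major; the applied chord is rooted a semitone below, on A.
Building a fully diminished seventh chord on A gives A-C-Eb-Gb.
With the 42 figure the chord is in third inversion; from the bass Gb upward in close position it reads Gb-A-C-Eb.

Gb A C Eb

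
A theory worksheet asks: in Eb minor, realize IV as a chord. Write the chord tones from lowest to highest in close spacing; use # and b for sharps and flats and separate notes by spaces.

Ab C Eb

Scale degree 4 in Eb minor is Ab; here the chord built on it is altered to a major triad. IV is the major subdominant, borrowed from the parallel major.
So the chord is Ab-C-Eb, a major triad.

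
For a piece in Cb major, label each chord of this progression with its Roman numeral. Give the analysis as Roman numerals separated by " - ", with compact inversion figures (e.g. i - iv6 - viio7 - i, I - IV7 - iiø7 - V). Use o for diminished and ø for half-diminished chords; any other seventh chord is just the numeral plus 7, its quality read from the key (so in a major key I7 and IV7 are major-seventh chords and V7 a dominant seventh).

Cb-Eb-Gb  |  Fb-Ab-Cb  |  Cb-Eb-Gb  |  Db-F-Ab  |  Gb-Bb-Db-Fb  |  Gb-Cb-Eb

I - IV - I - V/V - V7 - I64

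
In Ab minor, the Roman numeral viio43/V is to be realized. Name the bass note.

Ab

The applied chord viio43/V is rooted on D: D-F-Ab-Cb.
The figure 43 means second inversion — the fifth is in the bass.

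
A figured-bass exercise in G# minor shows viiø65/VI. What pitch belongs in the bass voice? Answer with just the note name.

F#

The applied chord viiø65/VI is rooted on D#: D#-F#-A-C#.
The figure 65 means first inversion — the third is in the bass.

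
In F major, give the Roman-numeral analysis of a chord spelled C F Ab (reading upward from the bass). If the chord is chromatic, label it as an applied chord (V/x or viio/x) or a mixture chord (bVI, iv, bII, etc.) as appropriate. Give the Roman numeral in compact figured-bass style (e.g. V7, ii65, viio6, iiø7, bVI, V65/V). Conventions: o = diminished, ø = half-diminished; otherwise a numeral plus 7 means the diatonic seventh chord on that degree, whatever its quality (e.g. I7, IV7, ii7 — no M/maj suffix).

The pitches F-Ab-C form a minor triad rooted on F.
F is the first degree of F major. This is the minor tonic, borrowed from the parallel minor.
With C in the bass the chord is in second inversion, so the figured bass is 64.

i64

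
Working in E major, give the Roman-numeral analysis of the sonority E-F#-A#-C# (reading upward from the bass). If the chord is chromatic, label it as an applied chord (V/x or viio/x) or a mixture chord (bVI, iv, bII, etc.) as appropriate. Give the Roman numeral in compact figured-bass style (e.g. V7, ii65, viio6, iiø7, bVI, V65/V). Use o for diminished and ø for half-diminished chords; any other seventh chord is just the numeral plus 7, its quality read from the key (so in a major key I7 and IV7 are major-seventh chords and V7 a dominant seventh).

V42/V

Stacked in thirds the chord is F#-A#-C#-E: a dominant seventh chord on F#.
F# is not a diatonic chord root with this quality in E major, but it lies a perfect fifth above B (V), so the chord functions as an applied dominant of V.
With E in the bass the chord is in third inversion, so the figured bass is 42.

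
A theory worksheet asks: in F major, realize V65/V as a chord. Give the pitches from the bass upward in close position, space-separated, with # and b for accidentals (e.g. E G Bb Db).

B D F G

V65/V is a secondary dominant — the dominant seventh of V. V in F major is C, so the applied chord's root is G, a perfect fifth above.
Building a dominant seventh chord on G gives G-B-D-F.
The figured bass 65 indicates first inversion, placing the third (B) in the bass: B-D-F-G.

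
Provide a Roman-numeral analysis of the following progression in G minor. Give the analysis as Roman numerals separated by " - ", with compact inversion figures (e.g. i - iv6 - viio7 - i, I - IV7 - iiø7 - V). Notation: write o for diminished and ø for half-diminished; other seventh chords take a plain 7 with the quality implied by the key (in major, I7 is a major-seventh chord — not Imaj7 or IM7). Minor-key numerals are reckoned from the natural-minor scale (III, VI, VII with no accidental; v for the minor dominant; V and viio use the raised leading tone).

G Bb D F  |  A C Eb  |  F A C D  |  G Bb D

i7 - iio - v65 - i

G-Bb-D-F: minor seventh chord on G = scale degree 1 → i7.
A-C-Eb: root A is the supertonic; diminished triad there is iio.
F-A-C-D has root D, degree 5 in G minor, so v65.
G-Bb-D has root G, degree 1 in G minor, so i.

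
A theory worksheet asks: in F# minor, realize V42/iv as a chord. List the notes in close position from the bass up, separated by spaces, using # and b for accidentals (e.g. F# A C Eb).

E F# A# C#

The slash means an applied dominant: we want the dominant of iv. In F# minor, iv is B minor, and its dominant is built on F#.
Building a dominant seventh chord on F# gives F#-A#-C#-E.
The figured bass 42 indicates third inversion, placing the seventh (E) in the bass: E-F#-A#-C#.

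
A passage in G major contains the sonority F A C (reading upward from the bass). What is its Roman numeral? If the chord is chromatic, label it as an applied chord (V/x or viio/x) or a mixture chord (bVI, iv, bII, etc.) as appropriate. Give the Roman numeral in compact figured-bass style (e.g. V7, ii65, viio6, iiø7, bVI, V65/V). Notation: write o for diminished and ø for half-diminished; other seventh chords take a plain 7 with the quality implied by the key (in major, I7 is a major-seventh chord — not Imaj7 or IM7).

bVII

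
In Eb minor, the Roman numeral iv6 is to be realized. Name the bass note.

Cb

iv in Eb minor has root Ab; the chord is Ab-Cb-Eb.
The figure 6 means first inversion — the third is in the bass.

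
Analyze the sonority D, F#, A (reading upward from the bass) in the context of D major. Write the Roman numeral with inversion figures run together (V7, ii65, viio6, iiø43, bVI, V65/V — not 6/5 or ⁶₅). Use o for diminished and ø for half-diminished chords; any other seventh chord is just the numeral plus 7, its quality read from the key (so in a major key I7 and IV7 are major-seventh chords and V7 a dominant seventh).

The pitches D-F#-A form a major triad rooted on D.
D is scale degree 1 in D major, and a major triad on that degree is written I.

I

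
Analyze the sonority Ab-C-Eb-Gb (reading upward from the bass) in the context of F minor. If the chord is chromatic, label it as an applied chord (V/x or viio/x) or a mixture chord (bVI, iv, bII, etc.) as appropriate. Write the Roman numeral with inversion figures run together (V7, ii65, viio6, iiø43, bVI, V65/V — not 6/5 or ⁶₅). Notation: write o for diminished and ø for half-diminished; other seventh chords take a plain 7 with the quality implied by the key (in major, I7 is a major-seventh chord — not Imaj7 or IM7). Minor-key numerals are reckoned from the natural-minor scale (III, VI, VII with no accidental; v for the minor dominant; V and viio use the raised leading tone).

The pitches Ab-C-Eb-Gb form a dominant seventh chord rooted on Ab.
Ab is not a diatonic chord root with this quality in F minor, but it lies a perfect fifth above Db (VI), so the chord functions as an applied dominant of VI.

V7/VI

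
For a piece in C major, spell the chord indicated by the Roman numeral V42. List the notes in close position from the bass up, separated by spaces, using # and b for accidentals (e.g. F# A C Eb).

In C major, the dominant is G, and the diatonic chord built there is a dominant seventh chord.
That chord is spelled G-B-D-F.
The figured bass 42 indicates third inversion, placing the seventh (F) in the bass: F-G-B-D.

F G B D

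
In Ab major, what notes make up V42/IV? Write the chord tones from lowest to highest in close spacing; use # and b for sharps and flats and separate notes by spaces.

The slash means an applied dominant: we want the dominant of IV. In Ab major, IV is Db major, and its dominant is built on Ab.
Building a dominant seventh chord on Ab gives Ab-C-Eb-Gb.
The figured bass 42 indicates third inversion, placing the seventh (Gb) in the bass: Gb-Ab-C-Eb.

Gb Ab C Eb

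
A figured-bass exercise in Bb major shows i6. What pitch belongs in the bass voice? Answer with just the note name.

Db

i in Bb major has root Bb; the chord is Bb-Db-F.
The figure 6 means first inversion — the third is in the bass.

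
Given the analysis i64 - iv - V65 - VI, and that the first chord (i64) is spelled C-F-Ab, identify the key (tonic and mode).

F minor

The anchor chord is a minor triad on F, labeled i64.
If F is scale degree 1 and the mode makes that degree carry a minor triad, the tonic is F and the mode is minor.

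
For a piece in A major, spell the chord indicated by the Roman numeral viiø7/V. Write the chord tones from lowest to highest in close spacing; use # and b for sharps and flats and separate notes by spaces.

D# F# A C#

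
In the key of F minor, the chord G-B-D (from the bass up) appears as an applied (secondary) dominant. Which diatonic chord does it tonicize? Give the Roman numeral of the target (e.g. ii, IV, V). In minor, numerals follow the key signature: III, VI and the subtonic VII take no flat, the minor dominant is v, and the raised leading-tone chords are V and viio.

V

The chord is a major triad on G.
A dominant resolves down a perfect fifth: G → C. In F minor, C is scale degree 5, i.e. V.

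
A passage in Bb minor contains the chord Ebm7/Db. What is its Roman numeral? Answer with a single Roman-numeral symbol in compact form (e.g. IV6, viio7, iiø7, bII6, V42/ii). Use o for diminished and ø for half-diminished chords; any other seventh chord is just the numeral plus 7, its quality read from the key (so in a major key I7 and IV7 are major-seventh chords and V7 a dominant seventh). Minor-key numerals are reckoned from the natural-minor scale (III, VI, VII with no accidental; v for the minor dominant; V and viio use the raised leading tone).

iv42

The pitches Eb-Gb-Bb-Db form a minor seventh chord rooted on Eb.
In Bb minor, Eb is the subdominant; the diatonic minor seventh chord there is iv7.
With Db in the bass the chord is in third inversion, so the figured bass is 42.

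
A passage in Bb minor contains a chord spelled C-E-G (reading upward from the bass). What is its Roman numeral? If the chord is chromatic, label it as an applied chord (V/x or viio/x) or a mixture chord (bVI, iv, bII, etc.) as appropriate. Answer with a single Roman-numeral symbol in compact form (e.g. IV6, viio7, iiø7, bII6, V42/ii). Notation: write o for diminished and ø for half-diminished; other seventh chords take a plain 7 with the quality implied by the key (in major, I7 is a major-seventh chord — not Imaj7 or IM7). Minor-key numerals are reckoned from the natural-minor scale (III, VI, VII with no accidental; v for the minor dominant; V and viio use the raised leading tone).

V/V

Stacked in thirds the chord is C-E-G: a major triad on C.
C is not a diatonic chord root with this quality in Bb minor, but it lies a perfect fifth above F (V), so the chord functions as an applied dominant of V.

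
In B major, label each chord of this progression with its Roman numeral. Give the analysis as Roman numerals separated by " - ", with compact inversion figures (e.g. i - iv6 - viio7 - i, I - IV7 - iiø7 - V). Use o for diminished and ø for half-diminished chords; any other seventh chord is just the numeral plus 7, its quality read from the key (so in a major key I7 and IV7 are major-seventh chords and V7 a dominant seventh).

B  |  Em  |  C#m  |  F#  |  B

I - iv - ii - V - I

B: root B is the tonic; major triad there is I.
Em: minor triad on E — chromatic; iv (borrowed from the parallel minor).
C#m has root C#, degree 2 in B major, so ii.
F# has root F#, degree 5 in B major, so V.
B: major triad on B = scale degree 1 → I.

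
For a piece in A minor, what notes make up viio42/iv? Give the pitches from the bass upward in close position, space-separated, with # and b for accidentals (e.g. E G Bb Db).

Bb C# E G

The slash marks an applied leading-tone chord: viio of iv. In A minor, iv is D, so the leading tone to it is C#, a half step below.
Building a fully diminished seventh chord on C# gives C#-E-G-Bb.
The figured bass 42 indicates third inversion, placing the seventh (Bb) in the bass: Bb-C#-E-G.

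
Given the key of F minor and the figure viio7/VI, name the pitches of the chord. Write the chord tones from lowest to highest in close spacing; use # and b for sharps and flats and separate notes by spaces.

The slash marks an applied leading-tone chord: viio of VI. In F minor, VI is Db, so the leading tone to it is C, a half step below.
Building a fully diminished seventh chord on C gives C-Eb-Gb-Bbb.

C Eb Gb Bbb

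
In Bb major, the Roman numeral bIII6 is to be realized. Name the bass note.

F

bIII in Bb major has root Db; the chord is Db-F-Ab.
The figure 6 means first inversion — the third is in the bass.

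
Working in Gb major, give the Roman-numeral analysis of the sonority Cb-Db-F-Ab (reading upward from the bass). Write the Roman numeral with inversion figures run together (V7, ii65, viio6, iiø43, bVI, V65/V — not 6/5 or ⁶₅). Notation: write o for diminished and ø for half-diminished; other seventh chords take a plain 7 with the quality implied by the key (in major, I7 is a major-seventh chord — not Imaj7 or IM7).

V42

The pitches Db-F-Ab-Cb form a dominant seventh chord rooted on Db.
Db is scale degree 5 in Gb major, and a dominant seventh chord on that degree is written V7.
With Cb in the bass the chord is in third inversion, so the figured bass is 42.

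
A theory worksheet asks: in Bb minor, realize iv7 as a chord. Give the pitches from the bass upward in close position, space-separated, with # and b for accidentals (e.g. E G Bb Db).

In Bb minor, the fourth degree is Eb, and the diatonic chord built there is a minor seventh chord.
That chord is spelled Eb-Gb-Bb-Db.

Eb Gb Bb Db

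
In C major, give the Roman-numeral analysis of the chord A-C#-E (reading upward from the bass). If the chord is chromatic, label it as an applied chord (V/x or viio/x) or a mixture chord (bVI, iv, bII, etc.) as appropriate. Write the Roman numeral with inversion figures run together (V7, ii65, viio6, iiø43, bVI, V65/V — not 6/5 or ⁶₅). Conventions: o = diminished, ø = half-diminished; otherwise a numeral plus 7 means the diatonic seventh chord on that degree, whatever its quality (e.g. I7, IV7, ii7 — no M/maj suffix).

Stacked in thirds the chord is A-C#-E: a major triad on A.
A is not a diatonic chord root with this quality in C major, but it lies a perfect fifth above D (ii), so the chord functions as an applied dominant of ii.

V/ii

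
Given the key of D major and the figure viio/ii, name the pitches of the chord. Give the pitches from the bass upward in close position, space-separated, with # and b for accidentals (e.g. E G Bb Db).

D# F# A

viio/ii is a secondary leading-tone chord. The target ii is E in D major; the applied chord is rooted a semitone below, on D#.
Building a diminished triad on D# gives D#-F#-A.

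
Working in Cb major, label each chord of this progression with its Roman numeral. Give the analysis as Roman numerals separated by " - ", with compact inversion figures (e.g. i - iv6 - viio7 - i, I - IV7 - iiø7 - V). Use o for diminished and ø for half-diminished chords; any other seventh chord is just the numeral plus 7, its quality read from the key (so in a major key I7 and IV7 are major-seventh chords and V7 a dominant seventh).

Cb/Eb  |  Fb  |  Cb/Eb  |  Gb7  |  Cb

Cb/Eb: root Cb is the tonic; major triad there is I6.
Fb has root Fb, degree 4 in Cb major, so IV.
Cb/Eb has root Cb, degree 1 in Cb major, so I6.
Gb7 has root Gb, degree 5 in Cb major, so V7.
Cb: major triad on Cb = scale degree 1 → I.

I6 - IV - I6 - V7 - I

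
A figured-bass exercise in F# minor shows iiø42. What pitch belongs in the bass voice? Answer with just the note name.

iiø in F# minor has root G#; the chord is G#-B-D-F#.
The figure 42 means third inversion — the seventh is in the bass.

F#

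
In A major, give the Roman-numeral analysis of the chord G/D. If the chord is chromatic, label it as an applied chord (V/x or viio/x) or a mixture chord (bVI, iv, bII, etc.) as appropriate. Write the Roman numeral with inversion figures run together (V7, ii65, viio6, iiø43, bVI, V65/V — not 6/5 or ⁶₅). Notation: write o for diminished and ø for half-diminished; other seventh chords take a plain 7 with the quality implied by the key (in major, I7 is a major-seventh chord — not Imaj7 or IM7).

bVII64

The pitches G-B-D form a major triad rooted on G.
G is the lowered seventh degree of A major (diatonic 7 would be G#). This is a major triad on the lowered seventh degree (the subtonic), borrowed from the parallel minor.
With D in the bass the chord is in second inversion, so the figured bass is 64.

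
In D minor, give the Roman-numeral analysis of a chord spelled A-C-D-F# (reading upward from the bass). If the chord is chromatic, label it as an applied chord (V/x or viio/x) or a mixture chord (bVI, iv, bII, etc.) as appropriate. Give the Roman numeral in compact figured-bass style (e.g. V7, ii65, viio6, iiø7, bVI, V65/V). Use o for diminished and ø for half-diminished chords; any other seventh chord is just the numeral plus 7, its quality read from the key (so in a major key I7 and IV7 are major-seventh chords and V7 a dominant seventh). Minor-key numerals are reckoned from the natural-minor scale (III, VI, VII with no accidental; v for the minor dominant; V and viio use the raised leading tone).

Stacked in thirds the chord is D-F#-A-C: a dominant seventh chord on D.
D is not a diatonic chord root with this quality in D minor, but it lies a perfect fifth above G (iv), so the chord functions as an applied dominant of iv.
With A in the bass the chord is in second inversion, so the figured bass is 43.

V43/iv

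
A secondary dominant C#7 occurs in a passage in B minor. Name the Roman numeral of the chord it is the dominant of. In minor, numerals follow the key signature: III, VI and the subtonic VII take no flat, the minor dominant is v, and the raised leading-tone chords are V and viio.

V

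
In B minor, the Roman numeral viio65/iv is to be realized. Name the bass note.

F#

The applied chord viio65/iv is rooted on D#: D#-F#-A-C.
The figure 65 means first inversion — the third is in the bass.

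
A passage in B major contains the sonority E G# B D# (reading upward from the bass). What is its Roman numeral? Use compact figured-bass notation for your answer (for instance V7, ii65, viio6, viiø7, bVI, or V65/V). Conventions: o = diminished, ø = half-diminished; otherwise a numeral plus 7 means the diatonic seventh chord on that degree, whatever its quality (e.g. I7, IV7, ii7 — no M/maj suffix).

IV7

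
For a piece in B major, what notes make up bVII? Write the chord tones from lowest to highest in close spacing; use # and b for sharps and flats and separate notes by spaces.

bVII is a major triad on the lowered seventh degree (the subtonic), borrowed from the parallel minor. In B major that root is A.
So the chord is A-C#-E, a major triad.

A C# E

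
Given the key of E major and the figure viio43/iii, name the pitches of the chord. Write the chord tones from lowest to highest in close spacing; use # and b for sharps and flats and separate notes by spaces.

C# E F## A#

The slash marks an applied leading-tone chord: viio of iii. In E major, iii is G#, so the leading tone to it is F##, a half step below.
Building a fully diminished seventh chord on F## gives F##-A#-C#-E.
With the 43 figure the chord is in second inversion; from the bass C# upward in close position it reads C#-E-F##-A#.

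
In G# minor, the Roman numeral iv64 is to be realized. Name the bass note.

iv in G# minor has root C#; the chord is C#-E-G#.
The figure 64 means second inversion — the fifth is in the bass.

G#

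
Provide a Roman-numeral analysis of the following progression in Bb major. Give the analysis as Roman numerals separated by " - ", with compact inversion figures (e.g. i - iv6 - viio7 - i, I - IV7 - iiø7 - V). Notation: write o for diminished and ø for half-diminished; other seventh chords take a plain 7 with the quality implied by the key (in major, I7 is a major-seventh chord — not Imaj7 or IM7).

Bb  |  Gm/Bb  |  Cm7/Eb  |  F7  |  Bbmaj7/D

I - vi6 - ii65 - V7 - I65

Bb: root Bb is the tonic; major triad there is I.
Gm/Bb: root G is the submediant; minor triad there is vi6.
Cm7/Eb: minor seventh chord on C = scale degree 2 → ii65.
F7: root F is the dominant; dominant seventh chord there is V7.
Bbmaj7/D: major seventh chord on Bb = scale degree 1 → I65.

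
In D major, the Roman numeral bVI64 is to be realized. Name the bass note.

F

bVI in D major has root Bb; the chord is Bb-D-F.
The figure 64 means second inversion — the fifth is in the bass.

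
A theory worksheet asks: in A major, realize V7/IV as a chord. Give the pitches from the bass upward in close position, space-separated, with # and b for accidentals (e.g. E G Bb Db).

A C# E G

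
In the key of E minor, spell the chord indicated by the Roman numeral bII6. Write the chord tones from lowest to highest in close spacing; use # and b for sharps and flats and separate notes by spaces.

A C F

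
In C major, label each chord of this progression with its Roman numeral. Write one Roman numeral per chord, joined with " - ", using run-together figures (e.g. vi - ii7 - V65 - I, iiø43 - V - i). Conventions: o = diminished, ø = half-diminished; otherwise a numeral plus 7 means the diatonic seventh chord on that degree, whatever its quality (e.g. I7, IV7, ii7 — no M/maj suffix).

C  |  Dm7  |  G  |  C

C: major triad on C = scale degree 1 → I.
Dm7: root D is the supertonic; minor seventh chord there is ii7.
G has root G, degree 5 in C major, so V.
C has root C, degree 1 in C major, so I.

I - ii7 - V - I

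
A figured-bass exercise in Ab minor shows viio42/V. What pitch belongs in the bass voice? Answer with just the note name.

Cb

The applied chord viio42/V is rooted on D: D-F-Ab-Cb.
The figure 42 means third inversion — the seventh is in the bass.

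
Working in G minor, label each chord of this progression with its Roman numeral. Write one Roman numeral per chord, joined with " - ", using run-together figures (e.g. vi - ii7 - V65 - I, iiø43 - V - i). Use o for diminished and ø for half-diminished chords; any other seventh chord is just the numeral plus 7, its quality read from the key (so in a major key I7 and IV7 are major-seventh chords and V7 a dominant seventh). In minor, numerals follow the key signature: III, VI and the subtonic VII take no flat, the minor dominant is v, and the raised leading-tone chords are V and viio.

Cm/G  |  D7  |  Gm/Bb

iv64 - V7 - i6

Cm/G: minor triad on C = scale degree 4 → iv64.
D7 has root D, degree 5 in G minor, so V7.
Gm/Bb: minor triad on G = scale degree 1 → i6.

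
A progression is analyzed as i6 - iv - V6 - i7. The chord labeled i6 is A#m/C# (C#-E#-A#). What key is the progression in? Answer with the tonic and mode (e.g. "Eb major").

A# minor

i6 is given as C#-E#-A# — a minor triad with root A#.
If A# is scale degree 1 and the mode makes that degree carry a minor triad, the tonic is A# and the mode is minor.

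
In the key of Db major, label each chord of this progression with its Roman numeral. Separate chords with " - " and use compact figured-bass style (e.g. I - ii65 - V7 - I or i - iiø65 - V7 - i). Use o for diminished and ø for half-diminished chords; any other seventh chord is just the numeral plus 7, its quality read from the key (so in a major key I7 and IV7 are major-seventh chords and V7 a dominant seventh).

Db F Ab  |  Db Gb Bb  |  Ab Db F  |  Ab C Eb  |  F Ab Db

I - IV64 - I64 - V - I6

Db-F-Ab has root Db, degree 1 in Db major, so I.
Db-Gb-Bb: root Gb is the subdominant; major triad there is IV64.
Ab-Db-F has root Db, degree 1 in Db major, so I64.
Ab-C-Eb has root Ab, degree 5 in Db major, so V.
F-Ab-Db: major triad on Db = scale degree 1 → I6.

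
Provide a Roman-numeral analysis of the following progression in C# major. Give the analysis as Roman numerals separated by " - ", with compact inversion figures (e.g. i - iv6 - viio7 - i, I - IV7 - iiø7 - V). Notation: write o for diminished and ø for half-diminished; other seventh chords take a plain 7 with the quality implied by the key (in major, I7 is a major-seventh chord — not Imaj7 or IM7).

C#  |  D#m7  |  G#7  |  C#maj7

I - ii7 - V7 - I7

C#: major triad on C# = scale degree 1 → I.
D#m7: root D# is the supertonic; minor seventh chord there is ii7.
G#7 has root G#, degree 5 in C# major, so V7.
C#maj7 has root C#, degree 1 in C# major, so I7.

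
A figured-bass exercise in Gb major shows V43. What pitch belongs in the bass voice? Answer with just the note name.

Ab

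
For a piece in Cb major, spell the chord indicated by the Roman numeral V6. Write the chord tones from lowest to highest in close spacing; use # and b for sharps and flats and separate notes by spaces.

Bb Db Gb

The numeral's case and figure indicate a major triad. In Cb major its root, the dominant, is Gb.
That chord is spelled Gb-Bb-Db.
The figured bass 6 indicates first inversion, placing the third (Bb) in the bass: Bb-Db-Gb.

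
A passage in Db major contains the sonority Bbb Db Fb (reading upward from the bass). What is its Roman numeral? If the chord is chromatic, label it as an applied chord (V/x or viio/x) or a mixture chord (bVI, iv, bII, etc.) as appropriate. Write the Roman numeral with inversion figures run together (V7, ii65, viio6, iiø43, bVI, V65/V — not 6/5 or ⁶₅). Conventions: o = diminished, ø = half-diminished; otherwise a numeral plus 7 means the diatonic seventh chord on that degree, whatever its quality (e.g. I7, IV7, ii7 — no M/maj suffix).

Stacked in thirds the chord is Bbb-Db-Fb: a major triad on Bbb.
Bbb is the lowered sixth degree of Db major (diatonic 6 would be Bb). This is a major triad on the lowered sixth degree, borrowed from the parallel minor.

bVI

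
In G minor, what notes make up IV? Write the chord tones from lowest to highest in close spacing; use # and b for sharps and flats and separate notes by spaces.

C E G

Scale degree 4 in G minor is C; here the chord built on it is altered to a major triad. IV is the major subdominant, borrowed from the parallel major.
So the chord is C-E-G.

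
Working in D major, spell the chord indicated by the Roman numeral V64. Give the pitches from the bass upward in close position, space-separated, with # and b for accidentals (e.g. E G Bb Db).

E A C#

In D major, scale degree 5 is A, and the diatonic chord built there is a major triad.
That chord is spelled A-C#-E.
With the 64 figure the chord is in second inversion; from the bass E upward in close position it reads E-A-C#.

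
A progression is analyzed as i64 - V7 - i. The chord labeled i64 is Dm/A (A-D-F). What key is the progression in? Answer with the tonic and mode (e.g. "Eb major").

D minor

The anchor chord is a minor triad on D, labeled i64.
If D is scale degree 1 and the mode makes that degree carry a minor triad, the tonic is D and the mode is minor.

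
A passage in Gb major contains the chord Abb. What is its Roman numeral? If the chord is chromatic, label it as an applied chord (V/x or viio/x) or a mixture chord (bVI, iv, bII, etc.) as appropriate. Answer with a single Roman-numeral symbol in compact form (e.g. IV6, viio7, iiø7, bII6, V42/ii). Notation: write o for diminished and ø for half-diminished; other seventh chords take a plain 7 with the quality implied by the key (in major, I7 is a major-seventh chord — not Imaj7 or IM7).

bII

The pitches Abb-Cb-Ebb form a major triad rooted on Abb.
Abb is the lowered second degree of Gb major (diatonic 2 would be Ab). This is the Neapolitan chord — a major triad on the lowered second degree.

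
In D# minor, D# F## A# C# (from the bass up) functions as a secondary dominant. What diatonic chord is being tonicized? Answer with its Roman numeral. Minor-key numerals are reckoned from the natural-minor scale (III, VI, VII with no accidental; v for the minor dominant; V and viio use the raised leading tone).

iv

The chord is a dominant seventh chord on D#.
A dominant resolves down a perfect fifth: D# → G#. In D# minor, G# is scale degree 4, i.e. iv.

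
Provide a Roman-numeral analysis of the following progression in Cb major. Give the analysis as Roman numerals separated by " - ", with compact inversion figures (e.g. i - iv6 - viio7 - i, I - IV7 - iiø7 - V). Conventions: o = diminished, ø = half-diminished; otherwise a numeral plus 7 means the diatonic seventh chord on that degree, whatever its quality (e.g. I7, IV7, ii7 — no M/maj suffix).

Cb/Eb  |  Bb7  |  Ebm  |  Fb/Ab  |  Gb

I6 - V7/iii - iii - IV6 - V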